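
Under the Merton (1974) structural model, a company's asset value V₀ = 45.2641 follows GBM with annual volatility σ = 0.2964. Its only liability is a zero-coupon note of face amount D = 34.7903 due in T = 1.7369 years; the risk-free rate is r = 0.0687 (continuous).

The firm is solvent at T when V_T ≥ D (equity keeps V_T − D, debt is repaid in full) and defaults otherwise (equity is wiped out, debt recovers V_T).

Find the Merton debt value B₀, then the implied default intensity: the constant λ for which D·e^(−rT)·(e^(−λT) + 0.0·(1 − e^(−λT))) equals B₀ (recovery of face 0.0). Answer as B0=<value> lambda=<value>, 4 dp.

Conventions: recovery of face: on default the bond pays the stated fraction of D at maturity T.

Apply the equity-as-call identities (strike 34.7903, horizon 1.7369 years):
d₁ = [ln(V₀/D) + (r + σ²/2)T] / (σ√T)
   = [ln(45.2641/34.7903) + (0.0687 + 0.5·0.2964²)·1.7369] / (0.2964·√1.7369)
   = [0.263176 + 0.195621] / 0.390630 = 1.174504
d₂ = d₁ − σ√T = 1.174504 − 0.390630 = 0.783874
N(d₁) = 0.879903,  N(d₂) = 0.783443,  e^(−rT) = 0.887519
E₀ = V₀·N(d₁) − D·e^(−rT)·N(d₂)
   = 45.2641·0.879903 − 34.7903·0.887519·0.783443 = 15.637618
B₀ = V₀ − E₀ = 45.2641 − 15.637618 = 29.626482
e^(−λT) = (B₀·e^(rT)/D − 0)/(1 − 0) = (29.6265·1.126736/34.7903 − 0)/1 = 0.95949867
λ = −ln(0.95949867)/1.7369 = 0.023804

B0=29.6265 lambda=0.0238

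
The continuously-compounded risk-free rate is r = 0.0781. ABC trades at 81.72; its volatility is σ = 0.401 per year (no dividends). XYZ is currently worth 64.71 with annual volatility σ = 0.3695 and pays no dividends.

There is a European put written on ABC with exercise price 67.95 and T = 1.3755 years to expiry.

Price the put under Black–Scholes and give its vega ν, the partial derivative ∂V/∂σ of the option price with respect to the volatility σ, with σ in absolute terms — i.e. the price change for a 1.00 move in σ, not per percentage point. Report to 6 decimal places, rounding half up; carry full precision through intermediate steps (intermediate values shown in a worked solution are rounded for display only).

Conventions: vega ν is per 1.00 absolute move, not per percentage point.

price = 5.334458
ν = 26.508354

σ√T = 0.401·√1.3755 = 0.470300
d₁ = (ln(S/K) + (r+σ²/2)T) / (σ√T) = (ln(81.72/67.95) + (0.0781+0.401²/2)·1.3755) / 0.470300 = (0.184527 + 0.218017) / 0.470300 = 0.855931
d₂ = d₁ − σ√T = 0.855931 − 0.470300 = 0.385631
e^{−rT} = 0.898142
N(−d₁) = 0.196018,  N(−d₂) = 0.349885
Put price V = K·e^{−rT}·N(−d₂) − S·N(−d₁) = 21.353047 − 16.018589 = 5.334458
φ(d₁) = (1/√(2π))·e^{−d₁²/2} = 0.276582
ν = S·φ(d₁)·√T = 26.508354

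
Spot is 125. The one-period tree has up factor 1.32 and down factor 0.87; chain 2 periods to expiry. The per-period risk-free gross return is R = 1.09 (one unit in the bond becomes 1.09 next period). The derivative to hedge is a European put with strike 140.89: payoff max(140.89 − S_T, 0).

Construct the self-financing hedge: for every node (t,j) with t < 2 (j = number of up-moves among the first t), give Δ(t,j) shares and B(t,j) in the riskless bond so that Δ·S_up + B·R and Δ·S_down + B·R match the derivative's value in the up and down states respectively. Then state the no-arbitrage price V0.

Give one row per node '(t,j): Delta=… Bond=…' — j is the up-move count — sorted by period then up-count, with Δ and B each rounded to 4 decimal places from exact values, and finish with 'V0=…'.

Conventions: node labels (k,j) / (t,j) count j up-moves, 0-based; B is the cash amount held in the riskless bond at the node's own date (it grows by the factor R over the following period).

Risk-neutral probability p* = (R−d)/(u−d) = (1.09−0.87)/(1.32−0.87) = 0.4889.
At maturity the claim pays: V(2,0)=46.2775, V(2,1)=0.0000, V(2,2)=0.0000
  t=1,j=0: stock 108.7500 → up 143.5500 (V=0.0000), down 94.6125 (V=46.2775). Price 21.6999; hedge Δ=-0.9456, bond B=124.5388.
  t=1,j=1: stock 165.0000 → up 217.8000 (V=0.0000), down 143.5500 (V=0.0000). Price 0.0000; hedge Δ=0.0000, bond B=0.0000.
  t=0,j=0: stock 125.0000 → up 165.0000 (V=0.0000), down 108.7500 (V=21.6999). Price 10.1753; hedge Δ=-0.3858, bond B=58.3974.
Sanity check at the root: Δ(0,0)·S0 + B(0,0) reproduces V0 = 10.1753.

(0,0): Delta=-0.3858 Bond=58.3974
(1,0): Delta=-0.9456 Bond=124.5388
(1,1): Delta=0.0000 Bond=0.0000
V0=10.1753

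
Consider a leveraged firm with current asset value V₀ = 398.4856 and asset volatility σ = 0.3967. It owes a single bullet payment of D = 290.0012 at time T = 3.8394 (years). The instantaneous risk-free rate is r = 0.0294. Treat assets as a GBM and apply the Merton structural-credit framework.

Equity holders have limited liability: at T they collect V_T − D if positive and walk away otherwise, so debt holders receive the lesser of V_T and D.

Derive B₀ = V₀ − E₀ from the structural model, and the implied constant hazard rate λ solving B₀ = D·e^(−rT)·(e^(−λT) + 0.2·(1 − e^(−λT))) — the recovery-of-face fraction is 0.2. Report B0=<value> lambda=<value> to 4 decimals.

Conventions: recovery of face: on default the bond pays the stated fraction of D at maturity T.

Equity is a call on the firm's assets struck at D = 290.0012:
d₁ = [ln(V₀/D) + (r + σ²/2)T] / (σ√T)
   = [ln(398.4856/290.0012) + (0.0294 + 0.5·0.3967²)·3.8394] / (0.3967·√3.8394)
   = [0.317786 + 0.414983] / 0.777309 = 0.942700
d₂ = d₁ − σ√T = 0.942700 − 0.777309 = 0.165391
N(d₁) = 0.827083,  N(d₂) = 0.565682,  e^(−rT) = 0.893259
E₀ = V₀·N(d₁) − D·e^(−rT)·N(d₂)
   = 398.4856·0.827083 − 290.0012·0.893259·0.565682 = 183.042842
B₀ = V₀ − E₀ = 398.4856 − 183.042842 = 215.442758
e^(−λT) = (B₀·e^(rT)/D − 0.2)/(1 − 0.2) = (215.4428·1.119496/290.0012 − 0.2)/0.8 = 0.78959612
λ = −ln(0.78959612)/3.8394 = 0.061529

B0=215.4428 lambda=0.0615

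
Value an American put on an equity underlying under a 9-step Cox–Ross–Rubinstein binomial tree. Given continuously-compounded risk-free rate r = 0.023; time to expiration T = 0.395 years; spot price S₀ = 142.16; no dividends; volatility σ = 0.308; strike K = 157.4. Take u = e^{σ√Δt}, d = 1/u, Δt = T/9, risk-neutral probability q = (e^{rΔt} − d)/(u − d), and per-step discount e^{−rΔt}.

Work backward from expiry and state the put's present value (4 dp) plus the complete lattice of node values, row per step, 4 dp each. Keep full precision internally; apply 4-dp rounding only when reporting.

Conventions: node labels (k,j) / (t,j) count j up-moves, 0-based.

Δt=0.04389, u=1.06665, d=0.93751, q=0.49169, disc=e^(-rΔt)=0.99899
k=9 terminal: V=max(K-S,0) → 77.8625 66.9065 54.4413 40.2590 24.1232 5.7647 0.0000 0.0000 0.0000 0.0000
k=8: j=0 S=84.8388 intr=72.5612 cont=72.4024 V=72.5612[EX]; j=1 S=96.5251 intr=60.8749 cont=60.7161 V=60.8749[EX]; j=2 S=109.8212 intr=47.5788 cont=47.4200 V=47.5788[EX]; j=3 S=124.9487 intr=32.4513 cont=32.2925 V=32.4513[EX]; j=4 S=142.1600 intr=15.2400 cont=15.0812 V=15.2400[EX]; j=5 S=161.7421 intr=0.0000 cont=2.9273 V=2.9273[hold]; j=6 S=184.0216 intr=0.0000 cont=0.0000 V=0.0000[hold]; j=7 S=209.3700 intr=0.0000 cont=0.0000 V=0.0000[hold]; j=8 S=238.2101 intr=0.0000 cont=0.0000 V=0.0000[hold]
k=7: j=0 S=90.4935 intr=66.9065 cont=66.7477 V=66.9065[EX]; j=1 S=102.9587 intr=54.4413 cont=54.2825 V=54.4413[EX]; j=2 S=117.1410 intr=40.2590 cont=40.1002 V=40.2590[EX]; j=3 S=133.2768 intr=24.1232 cont=23.9644 V=24.1232[EX]; j=4 S=151.6353 intr=5.7647 cont=9.1766 V=9.1766[hold]; j=5 S=172.5226 intr=0.0000 cont=1.4864 V=1.4864[hold]; j=6 S=196.2871 intr=0.0000 cont=0.0000 V=0.0000[hold]; j=7 S=223.3250 intr=0.0000 cont=0.0000 V=0.0000[hold]
k=6: j=0 S=96.5251 intr=60.8749 cont=60.7161 V=60.8749[EX]; j=1 S=109.8212 intr=47.5788 cont=47.4200 V=47.5788[EX]; j=2 S=124.9487 intr=32.4513 cont=32.2925 V=32.4513[EX]; j=3 S=142.1600 intr=15.2400 cont=16.7571 V=16.7571[hold]; j=4 S=161.7421 intr=0.0000 cont=5.3900 V=5.3900[hold]; j=5 S=184.0216 intr=0.0000 cont=0.7548 V=0.7548[hold]; j=6 S=209.3700 intr=0.0000 cont=0.0000 V=0.0000[hold]
k=5: j=0 S=102.9587 intr=54.4413 cont=54.2825 V=54.4413[EX]; j=1 S=117.1410 intr=40.2590 cont=40.1002 V=40.2590[EX]; j=2 S=133.2768 intr=24.1232 cont=24.7096 V=24.7096[hold]; j=3 S=151.6353 intr=5.7647 cont=11.1567 V=11.1567[hold]; j=4 S=172.5226 intr=0.0000 cont=3.1077 V=3.1077[hold]; j=5 S=196.2871 intr=0.0000 cont=0.3833 V=0.3833[hold]
k=4: j=0 S=109.8212 intr=47.5788 cont=47.4200 V=47.5788[EX]; j=1 S=124.9487 intr=32.4513 cont=32.5805 V=32.5805[hold]; j=2 S=142.1600 intr=15.2400 cont=18.0275 V=18.0275[hold]; j=3 S=161.7421 intr=0.0000 cont=7.1918 V=7.1918[hold]; j=4 S=184.0216 intr=0.0000 cont=1.7664 V=1.7664[hold]
k=3: j=0 S=117.1410 intr=40.2590 cont=40.1637 V=40.2590[EX]; j=1 S=133.2768 intr=24.1232 cont=25.3992 V=25.3992[hold]; j=2 S=151.6353 intr=5.7647 cont=12.6868 V=12.6868[hold]; j=3 S=172.5226 intr=0.0000 cont=4.5196 V=4.5196[hold]
k=2: j=0 S=124.9487 intr=32.4513 cont=32.9193 V=32.9193[hold]; j=1 S=142.1600 intr=15.2400 cont=19.1293 V=19.1293[hold]; j=2 S=161.7421 intr=0.0000 cont=8.6623 V=8.6623[hold]
k=1: j=0 S=133.2768 intr=24.1232 cont=26.1124 V=26.1124[hold]; j=1 S=151.6353 intr=5.7647 cont=13.9686 V=13.9686[hold]
k=0: j=0 S=142.1600 intr=15.2400 cont=20.1211 V=20.1211[hold]

price = 20.1211
tree:
20.1211
26.1124 13.9686
32.9193 19.1293 8.6623
40.2590 25.3992 12.6868 4.5196
47.5788 32.5805 18.0275 7.1918 1.7664
54.4413 40.2590 24.7096 11.1567 3.1077 0.3833
60.8749 47.5788 32.4513 16.7571 5.3900 0.7548 0.0000
66.9065 54.4413 40.2590 24.1232 9.1766 1.4864 0.0000 0.0000
72.5612 60.8749 47.5788 32.4513 15.2400 2.9273 0.0000 0.0000 0.0000
77.8625 66.9065 54.4413 40.2590 24.1232 5.7647 0.0000 0.0000 0.0000 0.0000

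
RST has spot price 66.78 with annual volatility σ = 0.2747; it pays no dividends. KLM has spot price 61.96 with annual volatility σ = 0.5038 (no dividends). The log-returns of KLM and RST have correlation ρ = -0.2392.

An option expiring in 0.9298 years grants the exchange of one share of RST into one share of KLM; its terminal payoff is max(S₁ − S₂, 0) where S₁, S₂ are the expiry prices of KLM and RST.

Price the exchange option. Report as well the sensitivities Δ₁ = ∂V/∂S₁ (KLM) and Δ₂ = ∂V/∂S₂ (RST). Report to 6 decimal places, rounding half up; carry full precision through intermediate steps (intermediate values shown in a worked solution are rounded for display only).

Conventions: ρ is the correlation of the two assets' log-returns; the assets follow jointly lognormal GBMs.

exchange price = 13.040211
Δ1 = 0.571290
Δ2 = -0.334785

σ_eff = √(σ₁² + σ₂² − 2ρσ₁σ₂) = √(0.5038² + 0.2747² − 2·-0.2392·0.5038·0.2747) = 0.628874
d₁ = (ln(S₁/S₂) + (q₂ − q₁ + σ_eff²/2)T) / (σ_eff√T) = (ln(61.96/66.78) + (0.0 − 0.0 + 0.197741)·0.9298) / 0.606399 = 0.179659
d₂ = d₁ − σ_eff√T = 0.179659 − 0.606399 = -0.426740
N(d₁) = 0.571290,  N(d₂) = 0.334785
V = S₁·e^{−q₁T}·N(d₁) − S₂·e^{−q₂T}·N(d₂) = 35.397122 − 22.356911 = 13.040211
Key observation: r never enters — measured in units of RST, the claim is a call on S₁/S₂ struck at 1, so only the dividend yields and σ_eff matter.
Δ₁ = e^{−q₁T}·N(d₁) = 0.571290;  Δ₂ = −e^{−q₂T}·N(d₂) = -0.334785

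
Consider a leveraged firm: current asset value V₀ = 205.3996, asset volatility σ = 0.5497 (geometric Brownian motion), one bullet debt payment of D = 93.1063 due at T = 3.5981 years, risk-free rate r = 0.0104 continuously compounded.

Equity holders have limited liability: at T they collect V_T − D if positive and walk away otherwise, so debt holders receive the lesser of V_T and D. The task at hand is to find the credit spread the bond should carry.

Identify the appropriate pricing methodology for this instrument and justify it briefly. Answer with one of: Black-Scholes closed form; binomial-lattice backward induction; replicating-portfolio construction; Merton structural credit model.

Key observation: the asked-for credit quantity lives on the firm's capital structure — asset value, asset volatility, debt face 93.1063 — which is the structural model's domain.

framework: Merton structural credit model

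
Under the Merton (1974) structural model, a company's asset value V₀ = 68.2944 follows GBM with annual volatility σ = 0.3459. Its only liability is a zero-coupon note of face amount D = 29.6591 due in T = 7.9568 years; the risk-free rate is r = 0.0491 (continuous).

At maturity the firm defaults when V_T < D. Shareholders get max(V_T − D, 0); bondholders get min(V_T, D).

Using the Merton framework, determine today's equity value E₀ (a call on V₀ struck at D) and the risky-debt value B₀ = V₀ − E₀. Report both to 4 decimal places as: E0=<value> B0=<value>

E0=49.8938 B0=18.4006

Equity is a call on the firm's assets struck at D = 29.6591:
d₁ = [ln(V₀/D) + (r + σ²/2)T] / (σ√T)
   = [ln(68.2944/29.6591) + (0.0491 + 0.5·0.3459²)·7.9568] / (0.3459·√7.9568)
   = [0.834059 + 0.866682] / 0.975708 = 1.743084
d₂ = d₁ − σ√T = 1.743084 − 0.975708 = 0.767376
N(d₁) = 0.959341,  N(d₂) = 0.778571,  e^(−rT) = 0.676597
E₀ = V₀·N(d₁) − D·e^(−rT)·N(d₂)
   = 68.2944·0.959341 − 29.6591·0.676597·0.778571 = 49.893790
B₀ = V₀ − E₀ = 68.2944 − 49.893790 = 18.400610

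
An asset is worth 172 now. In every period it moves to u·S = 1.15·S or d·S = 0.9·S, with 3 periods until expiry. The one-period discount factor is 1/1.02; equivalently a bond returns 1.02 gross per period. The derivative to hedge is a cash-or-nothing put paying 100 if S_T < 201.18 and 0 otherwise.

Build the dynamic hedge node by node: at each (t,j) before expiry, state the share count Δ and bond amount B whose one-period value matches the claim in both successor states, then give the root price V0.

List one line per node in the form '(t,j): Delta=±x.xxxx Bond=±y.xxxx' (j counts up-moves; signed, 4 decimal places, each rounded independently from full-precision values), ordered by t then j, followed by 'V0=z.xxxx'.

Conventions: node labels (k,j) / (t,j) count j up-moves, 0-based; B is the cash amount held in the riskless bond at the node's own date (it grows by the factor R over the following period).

Under the risk-neutral measure, an up-move has probability p* = (R−d)/(u−d) = 0.4800 and values discount at R = 1.02.
Payoffs at expiry: V(3,0)=100.0000, V(3,1)=100.0000, V(3,2)=0.0000, V(3,3)=0.0000
Node (2,0) S=139.3200: V=(p*·100.0000+(1−p*)·100.0000)/1.02=98.0392; Δ=(100.0000−100.0000)/(160.2180−125.3880)=0.0000; B=V−Δ·S=98.0392
Node (2,1) S=178.0200: V=(p*·0.0000+(1−p*)·100.0000)/1.02=50.9804; Δ=(0.0000−100.0000)/(204.7230−160.2180)=-2.2469; B=V−Δ·S=450.9804
Node (2,2) S=227.4700: V=(p*·0.0000+(1−p*)·0.0000)/1.02=0.0000; Δ=(0.0000−0.0000)/(261.5905−204.7230)=0.0000; B=V−Δ·S=0.0000
Node (1,0) S=154.8000: V=(p*·50.9804+(1−p*)·98.0392)/1.02=73.9715; Δ=(50.9804−98.0392)/(178.0200−139.3200)=-1.2160; B=V−Δ·S=262.2068
Node (1,1) S=197.8000: V=(p*·0.0000+(1−p*)·50.9804)/1.02=25.9900; Δ=(0.0000−50.9804)/(227.4700−178.0200)=-1.0309; B=V−Δ·S=229.9116
Node (0,0) S=172.0000: V=(p*·25.9900+(1−p*)·73.9715)/1.02=49.9416; Δ=(25.9900−73.9715)/(197.8000−154.8000)=-1.1158; B=V−Δ·S=241.8678
Verification: the root portfolio costs Δ(0,0)·S0 + B(0,0) = 49.9416, matching V0.

(0,0): Delta=-1.1158 Bond=241.8678
(1,0): Delta=-1.2160 Bond=262.2068
(1,1): Delta=-1.0309 Bond=229.9116
(2,0): Delta=0.0000 Bond=98.0392
(2,1): Delta=-2.2469 Bond=450.9804
(2,2): Delta=0.0000 Bond=0.0000
V0=49.9416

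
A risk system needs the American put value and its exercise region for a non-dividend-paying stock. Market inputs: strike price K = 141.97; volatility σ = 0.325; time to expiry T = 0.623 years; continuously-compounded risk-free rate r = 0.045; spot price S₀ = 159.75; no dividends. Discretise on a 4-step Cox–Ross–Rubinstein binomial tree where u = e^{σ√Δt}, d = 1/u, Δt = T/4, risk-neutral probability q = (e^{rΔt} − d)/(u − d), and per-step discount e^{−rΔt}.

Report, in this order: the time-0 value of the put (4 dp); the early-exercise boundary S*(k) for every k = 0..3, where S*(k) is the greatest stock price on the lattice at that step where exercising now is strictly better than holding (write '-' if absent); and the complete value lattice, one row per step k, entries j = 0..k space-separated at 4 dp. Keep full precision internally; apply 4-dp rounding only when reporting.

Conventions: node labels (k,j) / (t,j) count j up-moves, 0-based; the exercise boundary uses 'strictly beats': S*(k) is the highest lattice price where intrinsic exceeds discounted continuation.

price = 7.5954
boundary = - - - 108.7253
tree:
7.5954
12.8871 2.3116
21.1878 4.6126 0.0000
33.2447 9.2040 0.0000 0.0000
46.3327 18.3656 0.0000 0.0000 0.0000

Δt=0.15575  u=1.13685  d=0.87962  q=0.49532  discount=0.99302
step 4 (expiry): payoffs max(K−S,0) = 46.3327 18.3656 0.0000 0.0000 0.0000
step 3: (k=3,j=0): S=108.7253, K−S=33.2447, hold=32.2531 ⇒ V=33.2447 exercise | (k=3,j=1): S=140.5198, K−S=1.4502, hold=9.2040 ⇒ V=9.2040 continue | (k=3,j=2): S=181.6119, K−S=0.0000, hold=0.0000 ⇒ V=0.0000 continue | (k=3,j=3): S=234.7205, K−S=0.0000, hold=0.0000 ⇒ V=0.0000 continue  boundary S*=108.7253
step 2: (k=2,j=0): S=123.6044, K−S=18.3656, hold=21.1878 ⇒ V=21.1878 continue | (k=2,j=1): S=159.7500, K−S=0.0000, hold=4.6126 ⇒ V=4.6126 continue | (k=2,j=2): S=206.4656, K−S=0.0000, hold=0.0000 ⇒ V=0.0000 continue  boundary S*=-
step 1: (k=1,j=0): S=140.5198, K−S=1.4502, hold=12.8871 ⇒ V=12.8871 continue | (k=1,j=1): S=181.6119, K−S=0.0000, hold=2.3116 ⇒ V=2.3116 continue  boundary S*=-
step 0: (k=0,j=0): S=159.7500, K−S=0.0000, hold=7.5954 ⇒ V=7.5954 continue  boundary S*=-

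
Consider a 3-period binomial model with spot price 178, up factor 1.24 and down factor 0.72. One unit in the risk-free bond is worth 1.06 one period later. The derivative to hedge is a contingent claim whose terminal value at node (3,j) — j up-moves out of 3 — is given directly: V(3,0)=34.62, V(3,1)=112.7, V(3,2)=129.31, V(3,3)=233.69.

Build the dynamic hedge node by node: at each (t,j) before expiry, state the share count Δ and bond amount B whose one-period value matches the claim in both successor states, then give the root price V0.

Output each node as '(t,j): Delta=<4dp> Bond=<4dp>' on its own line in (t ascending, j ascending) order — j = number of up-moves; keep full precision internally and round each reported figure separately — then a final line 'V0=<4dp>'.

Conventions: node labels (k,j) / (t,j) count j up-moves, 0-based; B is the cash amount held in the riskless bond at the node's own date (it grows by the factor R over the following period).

(0,0): Delta=0.5913 Bond=21.2370
(1,0): Delta=0.5363 Bond=29.5585
(1,1): Delta=0.6082 Bond=18.7803
(2,0): Delta=1.6272 Bond=-69.3309
(2,1): Delta=0.2010 Bond=84.6241
(2,2): Delta=0.7334 Bond=-14.3549
V0=126.4935

Risk-neutral probability p* = (R−d)/(u−d) = (1.06−0.72)/(1.24−0.72) = 0.6538.
Terminal payoffs: V(3,0)=34.6200, V(3,1)=112.7000, V(3,2)=129.3100, V(3,3)=233.6900
(2,0): S=92.2752. Δ = (V_up−V_dn)/(S_up−S_dn) = (112.7000−34.6200)/(114.4212−66.4381) = 1.6272. V = [p*·112.7000 + (1−p*)·34.6200]/1.06 = 80.8229. B = V − Δ·S = -69.3309.
(2,1): S=158.9184. Δ = (V_up−V_dn)/(S_up−S_dn) = (129.3100−112.7000)/(197.0588−114.4212) = 0.2010. V = [p*·129.3100 + (1−p*)·112.7000]/1.06 = 116.5664. B = V − Δ·S = 84.6241.
(2,2): S=273.6928. Δ = (V_up−V_dn)/(S_up−S_dn) = (233.6900−129.3100)/(339.3791−197.0588) = 0.7334. V = [p*·233.6900 + (1−p*)·129.3100]/1.06 = 186.3759. B = V − Δ·S = -14.3549.
(1,0): S=128.1600. Δ = (V_up−V_dn)/(S_up−S_dn) = (116.5664−80.8229)/(158.9184−92.2752) = 0.5363. V = [p*·116.5664 + (1−p*)·80.8229]/1.06 = 98.2959. B = V − Δ·S = 29.5585.
(1,1): S=220.7200. Δ = (V_up−V_dn)/(S_up−S_dn) = (186.3759−116.5664)/(273.6928−158.9184) = 0.6082. V = [p*·186.3759 + (1−p*)·116.5664]/1.06 = 153.0293. B = V − Δ·S = 18.7803.
(0,0): S=178.0000. Δ = (V_up−V_dn)/(S_up−S_dn) = (153.0293−98.2959)/(220.7200−128.1600) = 0.5913. V = [p*·153.0293 + (1−p*)·98.2959]/1.06 = 126.4935. B = V − Δ·S = 21.2370.
Check: Δ(0,0)·S0 + B(0,0) = 126.4935 = V0.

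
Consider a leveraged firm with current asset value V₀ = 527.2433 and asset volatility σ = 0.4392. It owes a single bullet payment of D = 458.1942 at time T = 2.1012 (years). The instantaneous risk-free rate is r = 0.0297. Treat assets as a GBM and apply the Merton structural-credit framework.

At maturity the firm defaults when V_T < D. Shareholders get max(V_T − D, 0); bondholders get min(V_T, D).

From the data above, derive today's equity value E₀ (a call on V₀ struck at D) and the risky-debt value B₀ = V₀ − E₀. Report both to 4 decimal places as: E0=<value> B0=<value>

Equity is a call on the firm's assets struck at D = 458.1942:
d₁ = [ln(V₀/D) + (r + σ²/2)T] / (σ√T)
   = [ln(527.2433/458.1942) + (0.0297 + 0.5·0.4392²)·2.1012] / (0.4392·√2.1012)
   = [0.140369 + 0.265063] / 0.636643 = 0.636828
d₂ = d₁ − σ√T = 0.636828 − 0.636643 = 0.000184
N(d₁) = 0.737881,  N(d₂) = 0.500074,  e^(−rT) = 0.939502
E₀ = V₀·N(d₁) − D·e^(−rT)·N(d₂)
   = 527.2433·0.737881 − 458.1942·0.939502·0.500074 = 173.774234
B₀ = V₀ − E₀ = 527.2433 − 173.774234 = 353.469066

E0=173.7742 B0=353.4691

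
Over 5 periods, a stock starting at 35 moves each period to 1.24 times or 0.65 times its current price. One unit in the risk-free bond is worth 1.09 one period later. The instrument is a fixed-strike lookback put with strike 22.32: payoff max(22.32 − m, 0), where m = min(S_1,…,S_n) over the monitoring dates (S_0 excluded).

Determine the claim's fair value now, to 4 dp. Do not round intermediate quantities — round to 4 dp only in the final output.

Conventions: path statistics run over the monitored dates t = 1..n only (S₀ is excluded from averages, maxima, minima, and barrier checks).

price = 0.9628

No-arbitrage gives p* = (R−d)/(u−d) = 0.7458: enumerate every path, weight its payoff by its p*-probability, and discount by R^5.
Enumerate all 2^5 = 32 price paths (U = up ×1.24, D = down ×0.65); each path with k up-moves has probability p*^k·(1−p*)^(5−k).
DDDDD: m=4.0610, payoff=18.2590, prob=0.001062
UDDDD: m=7.7472, payoff=14.5728, prob=0.003116
DUDDD: m=7.7472, payoff=14.5728, prob=0.003116
UUDDD: m=14.7792, payoff=7.5408, prob=0.009139
DDUDD: m=7.7472, payoff=14.5728, prob=0.003116
UDUDD: m=14.7792, payoff=7.5408, prob=0.009139
DUUDD: m=14.7792, payoff=7.5408, prob=0.009139
UUUDD: m=28.1942, payoff=0.0000, prob=0.026809
DDDUD: m=7.7472, payoff=14.5728, prob=0.003116
UDDUD: m=14.7792, payoff=7.5408, prob=0.009139
DUDUD: m=14.7792, payoff=7.5408, prob=0.009139
UUDUD: m=28.1942, payoff=0.0000, prob=0.026809
DDUUD: m=14.7792, payoff=7.5408, prob=0.009139
UDUUD: m=28.1942, payoff=0.0000, prob=0.026809
DUUUD: m=22.7500, payoff=0.0000, prob=0.026809
UUUUD: m=43.4000, payoff=0.0000, prob=0.078640
DDDDU: m=6.2477, payoff=16.0723, prob=0.003116
UDDDU: m=11.9187, payoff=10.4013, prob=0.009139
DUDDU: m=11.9187, payoff=10.4013, prob=0.009139
UUDDU: m=22.7373, payoff=0.0000, prob=0.026809
DDUDU: m=11.9187, payoff=10.4013, prob=0.009139
UDUDU: m=22.7373, payoff=0.0000, prob=0.026809
DUUDU: m=22.7373, payoff=0.0000, prob=0.026809
UUUDU: m=43.3757, payoff=0.0000, prob=0.078640
DDDUU: m=9.6119, payoff=12.7081, prob=0.009139
UDDUU: m=18.3365, payoff=3.9835, prob=0.026809
DUDUU: m=18.3365, payoff=3.9835, prob=0.026809
UUDUU: m=34.9804, payoff=0.0000, prob=0.078640
DDUUU: m=14.7875, payoff=7.5325, prob=0.026809
UDUUU: m=28.2100, payoff=0.0000, prob=0.078640
DUUUU: m=22.7500, payoff=0.0000, prob=0.078640
UUUUU: m=43.4000, payoff=0.0000, prob=0.230676
Price = Σ prob·payoff / R^5 = 1.481457 / 1.538624 = 0.9628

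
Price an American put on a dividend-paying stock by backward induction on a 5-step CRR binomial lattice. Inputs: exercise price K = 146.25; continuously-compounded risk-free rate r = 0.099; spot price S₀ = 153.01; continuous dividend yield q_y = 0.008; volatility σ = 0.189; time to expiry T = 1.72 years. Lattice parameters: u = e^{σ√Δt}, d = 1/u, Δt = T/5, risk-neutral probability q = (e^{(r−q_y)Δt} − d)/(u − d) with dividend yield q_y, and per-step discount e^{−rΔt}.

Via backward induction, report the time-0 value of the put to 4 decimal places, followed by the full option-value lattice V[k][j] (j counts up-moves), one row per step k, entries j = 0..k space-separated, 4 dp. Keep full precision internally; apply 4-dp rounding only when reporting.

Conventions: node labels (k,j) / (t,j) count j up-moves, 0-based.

price = 5.5590
tree:
5.5590
11.6491 2.0667
23.6655 4.7967 0.4772
36.5281 10.8508 1.2840 0.0000
48.0410 23.6655 3.4547 0.0000 0.0000
58.3459 36.5281 9.2951 0.0000 0.0000 0.0000

Δt=0.34400  u=1.11723  d=0.89507  q=0.61545  discount=0.96652
step 5 (expiry): payoffs max(K−S,0) = 58.3459 36.5281 9.2951 0.0000 0.0000 0.0000
k=4: (k=4,j=0): S=98.2090, K−S=48.0410, hold=43.4141 ⇒ V=48.0410 exercise | (k=4,j=1): S=122.5845, K−S=23.6655, hold=19.1056 ⇒ V=23.6655 exercise | (k=4,j=2): S=153.0100, K−S=0.0000, hold=3.4547 ⇒ V=3.4547 continue | (k=4,j=3): S=190.9871, K−S=0.0000, hold=0.0000 ⇒ V=0.0000 continue | (k=4,j=4): S=238.3902, K−S=0.0000, hold=0.0000 ⇒ V=0.0000 continue
k=3: (k=3,j=0): S=109.7219, K−S=36.5281, hold=31.9328 ⇒ V=36.5281 exercise | (k=3,j=1): S=136.9549, K−S=9.2951, hold=10.8508 ⇒ V=10.8508 continue | (k=3,j=2): S=170.9472, K−S=0.0000, hold=1.2840 ⇒ V=1.2840 continue | (k=3,j=3): S=213.3763, K−S=0.0000, hold=0.0000 ⇒ V=0.0000 continue
k=2: (k=2,j=0): S=122.5845, K−S=23.6655, hold=20.0310 ⇒ V=23.6655 exercise | (k=2,j=1): S=153.0100, K−S=0.0000, hold=4.7967 ⇒ V=4.7967 continue | (k=2,j=2): S=190.9871, K−S=0.0000, hold=0.4772 ⇒ V=0.4772 continue
k=1: (k=1,j=0): S=136.9549, K−S=9.2951, hold=11.6491 ⇒ V=11.6491 continue | (k=1,j=1): S=170.9472, K−S=0.0000, hold=2.0667 ⇒ V=2.0667 continue
k=0: (k=0,j=0): S=153.0100, K−S=0.0000, hold=5.5590 ⇒ V=5.5590 continue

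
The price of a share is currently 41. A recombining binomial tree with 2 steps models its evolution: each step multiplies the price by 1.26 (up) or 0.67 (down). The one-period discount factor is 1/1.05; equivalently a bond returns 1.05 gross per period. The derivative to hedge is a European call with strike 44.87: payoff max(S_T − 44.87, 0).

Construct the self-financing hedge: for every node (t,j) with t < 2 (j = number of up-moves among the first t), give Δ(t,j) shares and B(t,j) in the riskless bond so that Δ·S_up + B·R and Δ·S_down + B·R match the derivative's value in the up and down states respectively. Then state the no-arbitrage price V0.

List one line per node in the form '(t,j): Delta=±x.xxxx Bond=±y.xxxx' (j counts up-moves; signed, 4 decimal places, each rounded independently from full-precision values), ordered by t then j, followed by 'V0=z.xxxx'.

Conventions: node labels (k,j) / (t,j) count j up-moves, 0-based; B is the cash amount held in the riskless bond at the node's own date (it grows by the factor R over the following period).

Risk-neutral probability p* = (R−d)/(u−d) = (1.05−0.67)/(1.26−0.67) = 0.6441.
Payoffs at expiry: V(2,0)=0.0000, V(2,1)=0.0000, V(2,2)=20.2216
  t=1,j=0: stock 27.4700 → up 34.6122 (V=0.0000), down 18.4049 (V=0.0000). Price 0.0000; hedge Δ=0.0000, bond B=0.0000.
  t=1,j=1: stock 51.6600 → up 65.0916 (V=20.2216), down 34.6122 (V=0.0000). Price 12.4039; hedge Δ=0.6635, bond B=-21.8700.
  t=0,j=0: stock 41.0000 → up 51.6600 (V=12.4039), down 27.4700 (V=0.0000). Price 7.6085; hedge Δ=0.5128, bond B=-13.4150.
Check: Δ(0,0)·S0 + B(0,0) = 7.6085 = V0.

(0,0): Delta=0.5128 Bond=-13.4150
(1,0): Delta=0.0000 Bond=0.0000
(1,1): Delta=0.6635 Bond=-21.8700
V0=7.6085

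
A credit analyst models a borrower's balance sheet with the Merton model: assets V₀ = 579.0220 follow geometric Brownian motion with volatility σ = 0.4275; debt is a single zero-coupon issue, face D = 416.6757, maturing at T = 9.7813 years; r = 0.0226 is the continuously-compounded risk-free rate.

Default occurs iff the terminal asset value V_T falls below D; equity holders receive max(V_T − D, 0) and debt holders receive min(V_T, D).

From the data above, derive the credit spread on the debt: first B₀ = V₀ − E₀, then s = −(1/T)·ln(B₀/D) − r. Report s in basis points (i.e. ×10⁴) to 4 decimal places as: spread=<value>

spread=454.0536

Equity is a call on the firm's assets struck at D = 416.6757:
d₁ = [ln(V₀/D) + (r + σ²/2)T] / (σ√T)
   = [ln(579.0220/416.6757) + (0.0226 + 0.5·0.4275²)·9.7813] / (0.4275·√9.7813)
   = [0.329032 + 1.114854] / 1.337009 = 1.079938
d₂ = d₁ − σ√T = 1.079938 − 1.337009 = -0.257072
N(d₁) = 0.859915,  N(d₂) = 0.398562,  e^(−rT) = 0.801671
E₀ = V₀·N(d₁) − D·e^(−rT)·N(d₂)
   = 579.0220·0.859915 − 416.6757·0.801671·0.398562 = 364.775469
B₀ = V₀ − E₀ = 579.0220 − 364.775469 = 214.246531
spread = −(1/T)·ln(B₀/D) − r = −(1/9.7813)·ln(214.246531/416.6757) − 0.0226 = 0.04540536
in basis points: 0.04540536 × 10⁴ = 454.0536 bp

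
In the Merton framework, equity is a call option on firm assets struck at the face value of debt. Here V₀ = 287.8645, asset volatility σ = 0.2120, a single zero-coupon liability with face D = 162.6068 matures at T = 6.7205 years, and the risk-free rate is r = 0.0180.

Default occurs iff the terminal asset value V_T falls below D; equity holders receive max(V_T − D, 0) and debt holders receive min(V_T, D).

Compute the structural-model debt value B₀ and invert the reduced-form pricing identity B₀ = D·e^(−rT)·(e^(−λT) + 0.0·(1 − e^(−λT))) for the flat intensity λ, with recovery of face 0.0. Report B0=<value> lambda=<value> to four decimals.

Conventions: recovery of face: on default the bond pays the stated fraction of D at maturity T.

With assets at 287.8645 and a single debt payment of 162.6068 at 6.7205 years:
d₁ = [ln(V₀/D) + (r + σ²/2)T] / (σ√T)
   = [ln(287.8645/162.6068) + (0.0180 + 0.5·0.2120²)·6.7205] / (0.2120·√6.7205)
   = [0.571155 + 0.271992] / 0.549587 = 1.534146
d₂ = d₁ − σ√T = 1.534146 − 0.549587 = 0.984558
N(d₁) = 0.937503,  N(d₂) = 0.837580,  e^(−rT) = 0.886061
E₀ = V₀·N(d₁) − D·e^(−rT)·N(d₂)
   = 287.8645·0.937503 − 162.6068·0.886061·0.837580 = 149.195730
B₀ = V₀ − E₀ = 287.8645 − 149.195730 = 138.668770
e^(−λT) = (B₀·e^(rT)/D − 0)/(1 − 0) = (138.6688·1.128590/162.6068 − 0)/1 = 0.96244567
λ = −ln(0.96244567)/6.7205 = 0.005696

B0=138.6688 lambda=0.0057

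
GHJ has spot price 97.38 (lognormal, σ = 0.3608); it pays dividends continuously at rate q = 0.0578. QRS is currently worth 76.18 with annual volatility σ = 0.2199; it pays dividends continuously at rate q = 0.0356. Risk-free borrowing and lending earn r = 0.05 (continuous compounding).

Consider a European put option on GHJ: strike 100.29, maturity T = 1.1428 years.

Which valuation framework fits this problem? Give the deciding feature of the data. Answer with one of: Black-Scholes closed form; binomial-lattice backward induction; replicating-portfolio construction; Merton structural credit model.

framework: Black-Scholes closed form

Key observation: a European claim on GHJ (strike 100.29) — a lognormal (GBM) underlying with constant rate and volatility — has an exact closed-form value; no lattice or capital structure is involved.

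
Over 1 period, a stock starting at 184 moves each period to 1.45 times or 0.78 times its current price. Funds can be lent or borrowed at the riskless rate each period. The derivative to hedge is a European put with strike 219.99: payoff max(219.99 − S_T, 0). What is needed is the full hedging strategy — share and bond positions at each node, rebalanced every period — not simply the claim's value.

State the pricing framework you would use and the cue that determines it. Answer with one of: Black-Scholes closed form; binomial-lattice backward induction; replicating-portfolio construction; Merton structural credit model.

Key observation: since the answer must list Δ and B at each node of the 1.45/0.78 lattice on 184, the replicating-portfolio method — solving the two-state system at every node — is the one that applies.

framework: replicating-portfolio construction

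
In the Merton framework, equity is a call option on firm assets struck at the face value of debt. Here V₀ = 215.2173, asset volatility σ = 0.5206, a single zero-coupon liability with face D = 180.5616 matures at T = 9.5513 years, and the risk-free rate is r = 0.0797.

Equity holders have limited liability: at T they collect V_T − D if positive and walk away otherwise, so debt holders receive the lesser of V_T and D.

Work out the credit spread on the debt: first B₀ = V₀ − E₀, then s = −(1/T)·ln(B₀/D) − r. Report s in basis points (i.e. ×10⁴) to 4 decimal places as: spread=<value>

With assets at 215.2173 and a single debt payment of 180.5616 at 9.5513 years:
d₁ = [ln(V₀/D) + (r + σ²/2)T] / (σ√T)
   = [ln(215.2173/180.5616) + (0.0797 + 0.5·0.5206²)·9.5513] / (0.5206·√9.5513)
   = [0.175576 + 2.055556] / 1.608924 = 1.386724
d₂ = d₁ − σ√T = 1.386724 − 1.608924 = -0.222200
N(d₁) = 0.917237,  N(d₂) = 0.412079,  e^(−rT) = 0.467088
E₀ = V₀·N(d₁) − D·e^(−rT)·N(d₂)
   = 215.2173·0.917237 − 180.5616·0.467088·0.412079 = 162.651306
B₀ = V₀ − E₀ = 215.2173 − 162.651306 = 52.565994
spread = −(1/T)·ln(B₀/D) − r = −(1/9.5513)·ln(52.565994/180.5616) − 0.0797 = 0.04949734
in basis points: 0.04949734 × 10⁴ = 494.9734 bp

spread=494.9734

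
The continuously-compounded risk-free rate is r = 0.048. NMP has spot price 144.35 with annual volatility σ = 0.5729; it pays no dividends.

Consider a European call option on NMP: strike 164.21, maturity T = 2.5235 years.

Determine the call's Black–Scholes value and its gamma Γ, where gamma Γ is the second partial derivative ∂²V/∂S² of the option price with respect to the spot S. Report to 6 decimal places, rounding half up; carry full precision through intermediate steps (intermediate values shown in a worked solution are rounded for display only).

σ√T = 0.5729·√2.5235 = 0.910082
d₁ = (ln(S/K) + (r+σ²/2)T) / (σ√T) = (ln(144.35/164.21) + (0.048+0.5729²/2)·2.5235) / 0.910082 = (-0.128905 + 0.535253) / 0.910082 = 0.446495
d₂ = d₁ − σ√T = 0.446495 − 0.910082 = -0.463587
e^{−rT} = 0.885921
N(d₁) = 0.672380,  N(d₂) = 0.321472
Call price V = S·N(d₁) − K·e^{−rT}·N(d₂) = 97.058091 − 46.766787 = 50.291305
φ(d₁) = (1/√(2π))·e^{−d₁²/2} = 0.361094
Γ = φ(d₁) / (S·σ·√T) = 0.002749

price = 50.291305
Γ = 0.002749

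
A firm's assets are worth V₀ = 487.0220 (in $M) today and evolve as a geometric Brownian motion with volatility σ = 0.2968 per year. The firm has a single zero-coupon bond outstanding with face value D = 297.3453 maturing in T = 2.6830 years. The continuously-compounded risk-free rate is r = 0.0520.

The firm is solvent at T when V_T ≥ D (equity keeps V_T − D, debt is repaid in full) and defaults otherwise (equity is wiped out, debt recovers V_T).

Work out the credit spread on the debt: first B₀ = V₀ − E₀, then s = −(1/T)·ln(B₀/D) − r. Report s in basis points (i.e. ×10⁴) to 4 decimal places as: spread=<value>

spread=112.1381

Apply the equity-as-call identities (strike 297.3453, horizon 2.6830 years):
d₁ = [ln(V₀/D) + (r + σ²/2)T] / (σ√T)
   = [ln(487.0220/297.3453) + (0.0520 + 0.5·0.2968²)·2.6830] / (0.2968·√2.6830)
   = [0.493415 + 0.257689] / 0.486154 = 1.544991
d₂ = d₁ − σ√T = 1.544991 − 0.486154 = 1.058837
N(d₁) = 0.938826,  N(d₂) = 0.855163,  e^(−rT) = 0.869779
E₀ = V₀·N(d₁) − D·e^(−rT)·N(d₂)
   = 487.0220·0.938826 − 297.3453·0.869779·0.855163 = 236.062536
B₀ = V₀ − E₀ = 487.0220 − 236.062536 = 250.959464
spread = −(1/T)·ln(B₀/D) − r = −(1/2.6830)·ln(250.959464/297.3453) − 0.0520 = 0.01121381
in basis points: 0.01121381 × 10⁴ = 112.1381 bp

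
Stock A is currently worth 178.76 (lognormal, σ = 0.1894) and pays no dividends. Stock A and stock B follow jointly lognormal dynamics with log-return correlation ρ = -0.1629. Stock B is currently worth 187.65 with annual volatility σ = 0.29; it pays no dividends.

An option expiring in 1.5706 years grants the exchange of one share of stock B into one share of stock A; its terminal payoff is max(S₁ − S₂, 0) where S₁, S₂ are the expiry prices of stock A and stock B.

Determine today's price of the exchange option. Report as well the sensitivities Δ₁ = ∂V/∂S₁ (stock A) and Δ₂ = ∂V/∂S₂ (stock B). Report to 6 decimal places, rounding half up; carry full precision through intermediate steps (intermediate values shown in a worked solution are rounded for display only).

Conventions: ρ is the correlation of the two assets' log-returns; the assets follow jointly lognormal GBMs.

exchange price = 29.440793
Δ1 = 0.551070
Δ2 = -0.368071

σ_eff = √(σ₁² + σ₂² − 2ρσ₁σ₂) = √(0.1894² + 0.29² − 2·-0.1629·0.1894·0.29) = 0.371305
d₁ = (ln(S₁/S₂) + (q₂ − q₁ + σ_eff²/2)T) / (σ_eff√T) = (ln(178.76/187.65) + (0.0 − 0.0 + 0.068934)·1.5706) / 0.465332 = 0.128366
d₂ = d₁ − σ_eff√T = 0.128366 − 0.465332 = -0.336967
N(d₁) = 0.551070,  N(d₂) = 0.368071
V = S₁·e^{−q₁T}·N(d₁) − S₂·e^{−q₂T}·N(d₂) = 98.509315 − 69.068522 = 29.440793
Key observation: the rate r is irrelevant here: denominating values in stock B turns the exchange into a ratio option on S₁/S₂, and discounting at r drops out.
Δ₁ = e^{−q₁T}·N(d₁) = 0.551070;  Δ₂ = −e^{−q₂T}·N(d₂) = -0.368071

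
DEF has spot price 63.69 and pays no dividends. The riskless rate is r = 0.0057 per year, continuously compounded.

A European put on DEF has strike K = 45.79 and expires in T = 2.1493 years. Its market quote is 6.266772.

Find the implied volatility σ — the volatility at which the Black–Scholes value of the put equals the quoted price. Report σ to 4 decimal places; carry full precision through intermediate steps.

At σ = 0.4366 the Black–Scholes value reproduces the quote:
σ√T = 0.4366·√2.1493 = 0.640077
d₁ = (ln(S/K) + (r+σ²/2)T) / (σ√T) = (ln(63.69/45.79) + (0.0057+0.4366²/2)·2.1493) / 0.640077 = (0.329962 + 0.217100) / 0.640077 = 0.854682
d₂ = d₁ − σ√T = 0.854682 − 0.640077 = 0.214605
e^{−rT} = 0.987824
N(−d₁) = 0.196364,  N(−d₂) = 0.415038
V = K·e^{−rT}·N(−d₂) − S·N(−d₁) = 18.773174 − 12.506403 = 6.266772 (the observed quote) — the price is monotone increasing in volatility, hence this σ is the only solution

sigma = 0.4366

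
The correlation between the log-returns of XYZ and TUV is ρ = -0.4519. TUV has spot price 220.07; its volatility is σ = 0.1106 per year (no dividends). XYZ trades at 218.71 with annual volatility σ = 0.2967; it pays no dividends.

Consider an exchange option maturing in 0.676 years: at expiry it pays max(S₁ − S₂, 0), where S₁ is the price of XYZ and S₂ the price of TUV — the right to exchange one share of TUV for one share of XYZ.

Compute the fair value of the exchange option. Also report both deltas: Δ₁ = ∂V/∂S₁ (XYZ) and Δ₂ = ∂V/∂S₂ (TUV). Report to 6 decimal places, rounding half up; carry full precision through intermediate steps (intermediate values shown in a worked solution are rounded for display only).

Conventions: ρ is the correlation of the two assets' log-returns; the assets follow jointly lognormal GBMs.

σ_eff = √(σ₁² + σ₂² − 2ρσ₁σ₂) = √(0.2967² + 0.1106² − 2·-0.4519·0.2967·0.1106) = 0.360446
d₁ = (ln(S₁/S₂) + (q₂ − q₁ + σ_eff²/2)T) / (σ_eff√T) = (ln(218.71/220.07) + (0.0 − 0.0 + 0.064961)·0.676) / 0.296356 = 0.127261
d₂ = d₁ − σ_eff√T = 0.127261 − 0.296356 = -0.169096
N(d₁) = 0.550633,  N(d₂) = 0.432861
V = S₁·e^{−q₁T}·N(d₁) − S₂·e^{−q₂T}·N(d₂) = 120.428922 − 95.259666 = 25.169256
Key observation: the rate r is irrelevant here: denominating values in TUV turns the exchange into a ratio option on S₁/S₂, and discounting at r drops out.
Δ₁ = e^{−q₁T}·N(d₁) = 0.550633;  Δ₂ = −e^{−q₂T}·N(d₂) = -0.432861

exchange price = 25.169256
Δ1 = 0.550633
Δ2 = -0.432861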